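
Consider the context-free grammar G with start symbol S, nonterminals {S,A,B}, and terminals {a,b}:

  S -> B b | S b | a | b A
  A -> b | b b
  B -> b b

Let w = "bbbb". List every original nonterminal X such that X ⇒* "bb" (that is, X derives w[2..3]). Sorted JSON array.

CNF form of G:
  S -> B T0 | S T0 | T0 A | a
  A -> T0 T0 | b
  B -> T0 T0
  T0 -> b

CYK table (by increasing span) — only the sub-triangle for w[2..3]:
  cell(2,2) b: {A,T0}  orig:{A}
  cell(3,3) b: {A,T0}  orig:{A}
  cell(2,3) bb: {A,B,S}

Original NTs in T[2,3] deriving "bb": ["A", "B", "S"]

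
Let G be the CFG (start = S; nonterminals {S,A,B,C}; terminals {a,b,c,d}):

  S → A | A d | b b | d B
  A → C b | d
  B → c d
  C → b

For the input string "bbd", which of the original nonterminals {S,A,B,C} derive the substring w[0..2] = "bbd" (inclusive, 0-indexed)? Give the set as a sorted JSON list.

Convert to CNF:
  S -> A T2 | C T0 | T0 T0 | T2 B | d
  A -> C T0 | d
  B -> T1 T2
  C -> b
  T0 -> b
  T1 -> c
  T2 -> d

CYK fill, restricted to cells inside w[0..2]:
  T[0,0] 'b' = {C,T0}  orig:{C}
  T[1,1] 'b' = {C,T0}  orig:{C}
  T[2,2] 'd' = {A,S,T2}  orig:{A,S}
  T[0,1] 'bb' = {A,S}
  T[1,2] 'bd' = ∅
  T[0,2] 'bbd' = {S}

Original NTs in T[0,2] deriving "bbd": ["S"]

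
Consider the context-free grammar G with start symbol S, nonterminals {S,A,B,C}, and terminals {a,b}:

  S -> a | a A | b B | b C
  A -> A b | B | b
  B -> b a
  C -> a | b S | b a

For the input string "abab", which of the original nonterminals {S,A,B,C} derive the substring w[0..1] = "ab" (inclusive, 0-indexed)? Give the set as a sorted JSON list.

CNF form of G:
  S -> T0 B | T0 C | T1 A | a
  A -> A T0 | T0 T1 | b
  B -> T0 T1
  C -> T0 S | T0 T1 | a
  T0 -> b
  T1 -> a

Fill CYK table bottom-up — only the sub-triangle for w[0..1]:
  [0..0]={C,S,T1}  "a"  orig:{C,S}
  [1..1]={A,T0}  "b"  orig:{A}
  [0..1]={S}  "ab"

Original NTs in T[0,1] deriving "ab": ["S"]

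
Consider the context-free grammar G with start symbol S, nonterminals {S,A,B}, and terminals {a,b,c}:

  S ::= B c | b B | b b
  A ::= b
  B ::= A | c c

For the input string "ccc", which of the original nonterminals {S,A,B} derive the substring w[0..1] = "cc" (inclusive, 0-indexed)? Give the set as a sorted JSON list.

Convert to CNF:
  S -> B T0 | T1 B | T1 T1
  A -> b
  B -> T0 T0 | b
  T0 -> c
  T1 -> b

CYK fill, restricted to cells inside w[0..1]:
  [0..0]={T0}  "c"  orig:{}
  [1..1]={T0}  "c"  orig:{}
  [0..1]={B}  "cc"

Original NTs in T[0,1] deriving "cc": ["B"]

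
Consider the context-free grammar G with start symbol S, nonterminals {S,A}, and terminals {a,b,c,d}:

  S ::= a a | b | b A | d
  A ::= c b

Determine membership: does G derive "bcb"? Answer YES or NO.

Convert to CNF:
  S -> T1 A | T2 T2 | b | d
  A -> T0 T1
  T0 -> c
  T1 -> b
  T2 -> a

CYK fill:
  [0..0]={S,T1}  "b"  orig:{S}
  [1..1]={T0}  "c"  orig:{}
  [2..2]={S,T1}  "b"  orig:{S}
  [0..1]=∅  "bc"
  [1..2]={A}  "cb"
  [0..2]={S}  "bcb"

S ∈ T[0,2] ⇒ YES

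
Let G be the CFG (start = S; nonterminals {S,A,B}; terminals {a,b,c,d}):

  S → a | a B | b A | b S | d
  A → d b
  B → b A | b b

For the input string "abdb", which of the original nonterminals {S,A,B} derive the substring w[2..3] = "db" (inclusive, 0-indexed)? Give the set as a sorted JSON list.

Convert to CNF:
  S -> T1 A | T1 S | T2 B | a | d
  A -> T0 T1
  B -> T1 A | T1 T1
  T0 -> d
  T1 -> b
  T2 -> a

Fill CYK table bottom-up — only the sub-triangle for w[2..3]:
  cell(2,2) d: {S,T0}  orig:{S}
  cell(3,3) b: {T1}  orig:{}
  cell(2,3) db: {A}

Original NTs in T[2,3] deriving "db": ["A"]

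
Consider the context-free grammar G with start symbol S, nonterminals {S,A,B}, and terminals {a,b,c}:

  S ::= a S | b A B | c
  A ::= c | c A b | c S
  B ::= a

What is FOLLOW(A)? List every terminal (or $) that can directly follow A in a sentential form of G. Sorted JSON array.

FIRST iteration:
[1]
  A via A→c: +{c}
  B via B→a: +{a}
  S via S→a S: +{a}
  S via S→b A B: +{b}
  S via S→c: +{c}
  S: {a,b,c}  A: {c}  B: {a}
[2] (no change)
  S: {a,b,c}  A: {c}  B: {a}

Compute FOLLOW by fixpoint:
seed FOLLOW(S) with $
pass 1:
  A→c A b: FOLLOW(A) ⊇ FIRST(b) = {b}; new: +{b}
  A→c S: FOLLOW(S) ⊇ FOLLOW(A) ⊇ {b}; new: +{b}
  S→b A B: FOLLOW(A) ⊇ FIRST(B) = {a}; new: +{a}
  S→b A B: FOLLOW(B) ⊇ FOLLOW(S) ⊇ {$,b}; new: +{$,b}
  FOLLOW(S)={$,b}  FOLLOW(A)={a,b}  FOLLOW(B)={$,b}
pass 2:
  A→c S: FOLLOW(S) ⊇ FOLLOW(A) ⊇ {a,b}; new: +{a}
  S→b A B: FOLLOW(B) ⊇ FOLLOW(S) ⊇ {$,a,b}; new: +{a}
  FOLLOW(S)={$,a,b}  FOLLOW(A)={a,b}  FOLLOW(B)={$,a,b}
pass 3: (no change)
  FOLLOW(S)={$,a,b}  FOLLOW(A)={a,b}  FOLLOW(B)={$,a,b}

FOLLOW(A) = ["a", "b"]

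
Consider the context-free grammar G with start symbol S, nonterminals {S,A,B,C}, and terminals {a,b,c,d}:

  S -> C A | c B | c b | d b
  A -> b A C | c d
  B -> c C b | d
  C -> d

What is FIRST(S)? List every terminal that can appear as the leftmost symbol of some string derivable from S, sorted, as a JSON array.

FIRST sets, iterate to fixpoint:
[1]
  A via A→b A C: +{b}
  A via A→c d: +{c}
  B via B→c C b: +{c}
  B via B→d: +{d}
  C via C→d: +{d}
  S via S→C A: +{d}
  S via S→c B: +{c}
  S: {c,d}  A: {b,c}  B: {c,d}  C: {d}
[2] (stable)
  S: {c,d}  A: {b,c}  B: {c,d}  C: {d}

FIRST(S) = ["c", "d"]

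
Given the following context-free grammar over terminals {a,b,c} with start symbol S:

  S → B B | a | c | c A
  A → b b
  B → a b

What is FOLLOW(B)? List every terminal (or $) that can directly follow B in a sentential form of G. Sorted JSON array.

FIRST iteration:
pass 1:
  A via A→b b: +{b}
  B via B→a b: +{a}
  S via S→B B: +{a}
  S via S→c: +{c}
  S: {a,c}  A: {b}  B: {a}
pass 2: — fixpoint
  S: {a,c}  A: {b}  B: {a}

FOLLOW iteration:
initialize: $ ∈ FOLLOW(S)
round 1:
  S→B B: FOLLOW(B) ⊇ FIRST(B) = {a}; new: +{a}
  S→B B: FOLLOW(B) ⊇ FOLLOW(S) ⊇ {$}; new: +{$}
  S→c A: FOLLOW(A) ⊇ FOLLOW(S) ⊇ {$}; new: +{$}
  FOLLOW[S]={$}  FOLLOW[A]={$}  FOLLOW[B]={$,a}
round 2: (no change)
  FOLLOW[S]={$}  FOLLOW[A]={$}  FOLLOW[B]={$,a}

FOLLOW(B) = ["$", "a"]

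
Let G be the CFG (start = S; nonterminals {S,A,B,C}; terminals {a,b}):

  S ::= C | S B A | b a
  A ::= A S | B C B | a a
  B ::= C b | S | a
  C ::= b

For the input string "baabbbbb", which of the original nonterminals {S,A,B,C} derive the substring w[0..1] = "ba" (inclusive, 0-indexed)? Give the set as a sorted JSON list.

Convert to CNF:
  S -> S X4 | T1 T0 | b
  A -> A S | B X2 | T0 T0
  B -> C T1 | S X3 | T1 T0 | a | b
  C -> b
  T0 -> a
  T1 -> b
  X2 -> C B
  X3 -> B A
  X4 -> B A

CYK table (by increasing span) (cells [i..j] with 0 ≤ i ≤ j ≤ 1 only):
  T[0,0] 'b' = {B,C,S,T1}  orig:{B,C,S}
  T[1,1] 'a' = {B,T0}  orig:{B}
  T[0,1] 'ba' = {B,S,X2}  orig:{B,S}

Original NTs in T[0,1] deriving "ba": ["B", "S"]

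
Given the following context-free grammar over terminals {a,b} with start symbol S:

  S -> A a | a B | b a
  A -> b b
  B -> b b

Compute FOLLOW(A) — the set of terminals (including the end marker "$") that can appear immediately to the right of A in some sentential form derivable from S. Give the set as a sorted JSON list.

FIRST iteration:
round 1:
  A via A→b b: +{b}
  B via B→b b: +{b}
  S via S→A a: +{b}
  S via S→a B: +{a}
  FIRST(S)={a,b}  FIRST(A)={b}  FIRST(B)={b}
round 2: (no change)
  FIRST(S)={a,b}  FIRST(A)={b}  FIRST(B)={b}

FOLLOW sets:
seed FOLLOW(S) with $
[1]
  S→A a: FOLLOW(A) ⊇ FIRST(a) = {a}; new: +{a}
  S→a B: FOLLOW(B) ⊇ FOLLOW(S) ⊇ {$}; new: +{$}
  FOLLOW[S]={$}  FOLLOW[A]={a}  FOLLOW[B]={$}
[2] (stable)
  FOLLOW[S]={$}  FOLLOW[A]={a}  FOLLOW[B]={$}

FOLLOW(A) = ["a"]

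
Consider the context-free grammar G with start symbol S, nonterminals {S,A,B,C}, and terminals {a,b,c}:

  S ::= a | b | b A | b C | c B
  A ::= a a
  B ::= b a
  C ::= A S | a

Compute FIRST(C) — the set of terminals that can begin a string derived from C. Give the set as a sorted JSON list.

Compute FIRST by fixpoint:
iter 1:
  A via A→a a: +{a}
  B via B→b a: +{b}
  C via C→A S: +{a}
  S via S→a: +{a}
  S via S→b: +{b}
  S via S→c B: +{c}
  S: {a,b,c}  A: {a}  B: {b}  C: {a}
iter 2: done
  S: {a,b,c}  A: {a}  B: {b}  C: {a}

FIRST(C) = ["a"]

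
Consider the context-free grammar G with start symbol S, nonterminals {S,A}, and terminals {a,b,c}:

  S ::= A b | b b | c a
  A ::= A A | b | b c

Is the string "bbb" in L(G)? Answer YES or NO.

CNF form of G:
  S -> A T0 | T0 T0 | T1 T2
  A -> A A | T0 T1 | b
  T0 -> b
  T1 -> c
  T2 -> a

Fill CYK table bottom-up:
  cell(0,0) b: {A,T0}  orig:{A}
  cell(1,1) b: {A,T0}  orig:{A}
  cell(2,2) b: {A,T0}  orig:{A}
  cell(0,1) bb: {A,S}
  cell(1,2) bb: {A,S}
  cell(0,2) bbb: {A,S}

S ∈ T[0,2] ⇒ YES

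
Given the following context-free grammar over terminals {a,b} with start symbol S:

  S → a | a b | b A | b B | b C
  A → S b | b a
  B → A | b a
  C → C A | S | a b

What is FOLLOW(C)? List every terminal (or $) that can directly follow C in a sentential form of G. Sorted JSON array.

Compute FIRST by fixpoint:
pass 1:
  A via A→b a: +{b}
  B via B→A: +{b}
  C via C→a b: +{a}
  S via S→a: +{a}
  S via S→b A: +{b}
  FIRST[S]={a,b}  FIRST[A]={b}  FIRST[B]={b}  FIRST[C]={a}
pass 2:
  A via A→S b: +{a}
  B via B→A: +{a}
  C via C→S: +{b}
  FIRST[S]={a,b}  FIRST[A]={a,b}  FIRST[B]={a,b}  FIRST[C]={a,b}
pass 3: — fixpoint
  FIRST[S]={a,b}  FIRST[A]={a,b}  FIRST[B]={a,b}  FIRST[C]={a,b}

FOLLOW sets:
seed FOLLOW(S) with $
round 1:
  A→S b: FOLLOW(S) ⊇ FIRST(b) = {b}; new: +{b}
  C→C A: FOLLOW(C) ⊇ FIRST(A) = {a,b}; new: +{a,b}
  C→C A: FOLLOW(A) ⊇ FOLLOW(C) ⊇ {a,b}; new: +{a,b}
  C→S: FOLLOW(S) ⊇ FOLLOW(C) ⊇ {a,b}; new: +{a}
  S→b A: FOLLOW(A) ⊇ FOLLOW(S) ⊇ {$,a,b}; new: +{$}
  S→b B: FOLLOW(B) ⊇ FOLLOW(S) ⊇ {$,a,b}; new: +{$,a,b}
  S→b C: FOLLOW(C) ⊇ FOLLOW(S) ⊇ {$,a,b}; new: +{$}
  FOLLOW[S]={$,a,b}  FOLLOW[A]={$,a,b}  FOLLOW[B]={$,a,b}  FOLLOW[C]={$,a,b}
round 2: done
  FOLLOW[S]={$,a,b}  FOLLOW[A]={$,a,b}  FOLLOW[B]={$,a,b}  FOLLOW[C]={$,a,b}

FOLLOW(C) = ["$", "a", "b"]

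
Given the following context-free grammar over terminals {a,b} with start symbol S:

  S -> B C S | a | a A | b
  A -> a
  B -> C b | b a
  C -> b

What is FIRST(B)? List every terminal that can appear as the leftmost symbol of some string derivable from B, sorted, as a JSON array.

FIRST iteration:
pass 1:
  A via A→a: +{a}
  B via B→b a: +{b}
  C via C→b: +{b}
  S via S→B C S: +{b}
  S via S→a: +{a}
  FIRST(S)={a,b}  FIRST(A)={a}  FIRST(B)={b}  FIRST(C)={b}
pass 2: done
  FIRST(S)={a,b}  FIRST(A)={a}  FIRST(B)={b}  FIRST(C)={b}

FIRST(B) = ["b"]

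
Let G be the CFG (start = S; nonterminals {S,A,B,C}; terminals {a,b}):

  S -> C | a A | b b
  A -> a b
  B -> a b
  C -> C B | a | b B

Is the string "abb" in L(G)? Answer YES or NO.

CNF form of G:
  S -> C B | T0 A | T1 B | T1 T1 | a
  A -> T0 T1
  B -> T0 T1
  C -> C B | T1 B | a
  T0 -> a
  T1 -> b

CYK table (by increasing span):
  cell(0,0) a: {C,S,T0}  orig:{C,S}
  cell(1,1) b: {T1}  orig:{}
  cell(2,2) b: {T1}  orig:{}
  cell(0,1) ab: {A,B}
  cell(1,2) bb: {S}
  cell(0,2) abb: ∅

S ∉ T[0,2] ⇒ NO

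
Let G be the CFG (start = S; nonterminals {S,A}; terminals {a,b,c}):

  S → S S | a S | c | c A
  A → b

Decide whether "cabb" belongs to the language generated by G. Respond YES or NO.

CNF form of G:
  S -> S S | T0 S | T1 A | c
  A -> b
  T0 -> a
  T1 -> c

CYK fill:
  cell(0,0) c: {S,T1}  orig:{S}
  cell(1,1) a: {T0}  orig:{}
  cell(2,2) b: {A}
  cell(3,3) b: {A}
  cell(0,1) ca: ∅
  cell(1,2) ab: ∅
  cell(2,3) bb: ∅
  cell(0,2) cab: ∅
  cell(1,3) abb: ∅
  cell(0,3) cabb: ∅

S ∉ T[0,3] ⇒ NO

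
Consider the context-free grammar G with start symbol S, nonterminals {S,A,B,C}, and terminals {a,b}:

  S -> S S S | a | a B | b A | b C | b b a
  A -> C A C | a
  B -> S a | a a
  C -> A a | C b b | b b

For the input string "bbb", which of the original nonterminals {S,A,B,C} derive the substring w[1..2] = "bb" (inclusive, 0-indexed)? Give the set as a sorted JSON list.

CNF form of G:
  S -> S X4 | T0 B | T1 A | T1 C | T1 X5 | a
  A -> C X2 | a
  B -> S T0 | T0 T0
  C -> A T0 | C X3 | T1 T1
  T0 -> a
  T1 -> b
  X2 -> A C
  X3 -> T1 T1
  X4 -> S S
  X5 -> T1 T0

Fill CYK table bottom-up, restricted to cells inside w[1..2]:
  [1..1]={T1}  "b"  orig:{}
  [2..2]={T1}  "b"  orig:{}
  [1..2]={C,X3}  "bb"  orig:{C}

Original NTs in T[1,2] deriving "bb": ["C"]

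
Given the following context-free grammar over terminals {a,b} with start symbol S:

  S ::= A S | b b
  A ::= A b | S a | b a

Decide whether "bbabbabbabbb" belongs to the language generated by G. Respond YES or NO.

Convert to CNF:
  S -> A S | T0 T0
  A -> A T0 | S T1 | T0 T1
  T0 -> b
  T1 -> a

CYK fill:
  [0..0]={T0}  "b"  orig:{}
  [1..1]={T0}  "b"  orig:{}
  [2..2]={T1}  "a"  orig:{}
  [3..3]={T0}  "b"  orig:{}
  [4..4]={T0}  "b"  orig:{}
  [5..5]={T1}  "a"  orig:{}
  [6..6]={T0}  "b"  orig:{}
  [7..7]={T0}  "b"  orig:{}
  [8..8]={T1}  "a"  orig:{}
  [9..9]={T0}  "b"  orig:{}
  [10..10]={T0}  "b"  orig:{}
  [11..11]={T0}  "b"  orig:{}
  [0..1]={S}  "bb"
  [1..2]={A}  "ba"
  [2..3]=∅  "ab"
  [3..4]={S}  "bb"
  [4..5]={A}  "ba"
  [5..6]=∅  "ab"
  [6..7]={S}  "bb"
  [7..8]={A}  "ba"
  [8..9]=∅  "ab"
  [9..10]={S}  "bb"
  [10..11]={S}  "bb"
  [0..2]={A}  "bba"
  [1..3]={A}  "bab"
  [2..4]=∅  "abb"
  [3..5]={A}  "bba"
  [4..6]={A}  "bab"
  [5..7]=∅  "abb"
  [6..8]={A}  "bba"
  [7..9]={A}  "bab"
  [8..10]=∅  "abb"
  [9..11]=∅  "bbb"
  [0..3]={A}  "bbab"
  [1..4]={A,S}  "babb"
  [2..5]=∅  "abba"
  [3..6]={A}  "bbab"
  [4..7]={A,S}  "babb"
  [5..8]=∅  "abba"
  [6..9]={A}  "bbab"
  [7..10]={A,S}  "babb"
  [8..11]=∅  "abbb"
  [0..4]={A,S}  "bbabb"
  [1..5]={A}  "babba"
  [2..6]=∅  "abbab"
  [3..7]={A,S}  "bbabb"
  [4..8]={A}  "babba"
  [5..9]=∅  "abbab"
  [6..10]={A,S}  "bbabb"
  [7..11]={A,S}  "babbb"
  [0..5]={A}  "bbabba"
  [1..6]={A}  "babbab"
  [2..7]=∅  "abbabb"
  [3..8]={A}  "bbabba"
  [4..9]={A}  "babbab"
  [5..10]=∅  "abbabb"
  [6..11]={A,S}  "bbabbb"
  [0..6]={A}  "bbabbab"
  [1..7]={A,S}  "babbabb"
  [2..8]=∅  "abbabba"
  [3..9]={A}  "bbabbab"
  [4..10]={A,S}  "babbabb"
  [5..11]=∅  "abbabbb"
  [0..7]={A,S}  "bbabbabb"
  [1..8]={A}  "babbabba"
  [2..9]=∅  "abbabbab"
  [3..10]={A,S}  "bbabbabb"
  [4..11]={A,S}  "babbabbb"
  [0..8]={A}  "bbabbabba"
  [1..9]={A}  "babbabbab"
  [2..10]=∅  "abbabbabb"
  [3..11]={A,S}  "bbabbabbb"
  [0..9]={A}  "bbabbabbab"
  [1..10]={A,S}  "babbabbabb"
  [2..11]=∅  "abbabbabbb"
  [0..10]={A,S}  "bbabbabbabb"
  [1..11]={A,S}  "babbabbabbb"
  [0..11]={A,S}  "bbabbabbabbb"

S ∈ T[0,11] ⇒ YES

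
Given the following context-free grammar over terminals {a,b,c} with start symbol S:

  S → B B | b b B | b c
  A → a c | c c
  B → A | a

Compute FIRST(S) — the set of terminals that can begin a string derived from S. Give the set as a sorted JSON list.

FIRST sets, iterate to fixpoint:
round 1:
  A via A→a c: +{a}
  A via A→c c: +{c}
  B via B→A: +{a,c}
  S via S→B B: +{a,c}
  S via S→b b B: +{b}
  S: {a,b,c}  A: {a,c}  B: {a,c}
round 2: done
  S: {a,b,c}  A: {a,c}  B: {a,c}

FIRST(S) = ["a", "b", "c"]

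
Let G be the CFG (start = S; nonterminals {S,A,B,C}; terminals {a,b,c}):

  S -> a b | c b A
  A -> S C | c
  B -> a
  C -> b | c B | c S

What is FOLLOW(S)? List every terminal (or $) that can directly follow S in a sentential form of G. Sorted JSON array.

FIRST sets, iterate to fixpoint:
[1]
  A via A→c: +{c}
  B via B→a: +{a}
  C via C→b: +{b}
  C via C→c B: +{c}
  S via S→a b: +{a}
  S via S→c b A: +{c}
  S: {a,c}  A: {c}  B: {a}  C: {b,c}
[2]
  A via A→S C: +{a}
  S: {a,c}  A: {a,c}  B: {a}  C: {b,c}
[3] (no change)
  S: {a,c}  A: {a,c}  B: {a}  C: {b,c}

Compute FOLLOW by fixpoint:
seed FOLLOW(S) with $
[1]
  A→S C: FOLLOW(S) ⊇ FIRST(C) = {b,c}; new: +{b,c}
  S→c b A: FOLLOW(A) ⊇ FOLLOW(S) ⊇ {$,b,c}; new: +{$,b,c}
  S: {$,b,c}  A: {$,b,c}  B: {}  C: {}
[2]
  A→S C: FOLLOW(C) ⊇ FOLLOW(A) ⊇ {$,b,c}; new: +{$,b,c}
  C→c B: FOLLOW(B) ⊇ FOLLOW(C) ⊇ {$,b,c}; new: +{$,b,c}
  S: {$,b,c}  A: {$,b,c}  B: {$,b,c}  C: {$,b,c}
[3] (no change)
  S: {$,b,c}  A: {$,b,c}  B: {$,b,c}  C: {$,b,c}

FOLLOW(S) = ["$", "b", "c"]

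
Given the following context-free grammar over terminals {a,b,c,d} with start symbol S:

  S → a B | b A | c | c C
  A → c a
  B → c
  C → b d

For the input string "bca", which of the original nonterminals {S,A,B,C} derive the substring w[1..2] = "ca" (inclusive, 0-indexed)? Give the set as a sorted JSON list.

CNF form of G:
  S -> T0 C | T1 B | T2 A | c
  A -> T0 T1
  B -> c
  C -> T2 T3
  T0 -> c
  T1 -> a
  T2 -> b
  T3 -> d

Fill CYK table bottom-up — only the sub-triangle for w[1..2]:
  [1..1]={B,S,T0}  "c"  orig:{B,S}
  [2..2]={T1}  "a"  orig:{}
  [1..2]={A}  "ca"

Original NTs in T[1,2] deriving "ca": ["A"]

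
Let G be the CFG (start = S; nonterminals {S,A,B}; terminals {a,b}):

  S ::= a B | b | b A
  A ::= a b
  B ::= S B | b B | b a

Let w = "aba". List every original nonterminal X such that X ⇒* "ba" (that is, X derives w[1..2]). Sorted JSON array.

CNF form of G:
  S -> T0 B | T1 A | b
  A -> T0 T1
  B -> S B | T1 B | T1 T0
  T0 -> a
  T1 -> b

CYK fill (cells [i..j] with 1 ≤ i ≤ j ≤ 2 only):
  [1..1]={S,T1}  "b"  orig:{S}
  [2..2]={T0}  "a"  orig:{}
  [1..2]={B}  "ba"

Original NTs in T[1,2] deriving "ba": ["B"]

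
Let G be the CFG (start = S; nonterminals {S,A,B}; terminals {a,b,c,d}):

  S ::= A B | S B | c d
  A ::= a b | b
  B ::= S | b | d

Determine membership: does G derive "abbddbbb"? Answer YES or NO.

Convert to CNF:
  S -> A B | S B | T2 T3
  A -> T0 T1 | b
  B -> A B | S B | T2 T3 | b | d
  T0 -> a
  T1 -> b
  T2 -> c
  T3 -> d

CYK table (by increasing span):
  T[0,0] 'a' = {T0}  orig:{}
  T[1,1] 'b' = {A,B,T1}  orig:{A,B}
  T[2,2] 'b' = {A,B,T1}  orig:{A,B}
  T[3,3] 'd' = {B,T3}  orig:{B}
  T[4,4] 'd' = {B,T3}  orig:{B}
  T[5,5] 'b' = {A,B,T1}  orig:{A,B}
  T[6,6] 'b' = {A,B,T1}  orig:{A,B}
  T[7,7] 'b' = {A,B,T1}  orig:{A,B}
  T[0,1] 'ab' = {A}
  T[1,2] 'bb' = {B,S}
  T[2,3] 'bd' = {B,S}
  T[3,4] 'dd' = ∅
  T[4,5] 'db' = ∅
  T[5,6] 'bb' = {B,S}
  T[6,7] 'bb' = {B,S}
  T[0,2] 'abb' = {B,S}
  T[1,3] 'bbd' = {B,S}
  T[2,4] 'bdd' = {B,S}
  T[3,5] 'ddb' = ∅
  T[4,6] 'dbb' = ∅
  T[5,7] 'bbb' = {B,S}
  T[0,3] 'abbd' = {B,S}
  T[1,4] 'bbdd' = {B,S}
  T[2,5] 'bddb' = {B,S}
  T[3,6] 'ddbb' = ∅
  T[4,7] 'dbbb' = ∅
  T[0,4] 'abbdd' = {B,S}
  T[1,5] 'bbddb' = {B,S}
  T[2,6] 'bddbb' = {B,S}
  T[3,7] 'ddbbb' = ∅
  T[0,5] 'abbddb' = {B,S}
  T[1,6] 'bbddbb' = {B,S}
  T[2,7] 'bddbbb' = {B,S}
  T[0,6] 'abbddbb' = {B,S}
  T[1,7] 'bbddbbb' = {B,S}
  T[0,7] 'abbddbbb' = {B,S}

S ∈ T[0,7] ⇒ YES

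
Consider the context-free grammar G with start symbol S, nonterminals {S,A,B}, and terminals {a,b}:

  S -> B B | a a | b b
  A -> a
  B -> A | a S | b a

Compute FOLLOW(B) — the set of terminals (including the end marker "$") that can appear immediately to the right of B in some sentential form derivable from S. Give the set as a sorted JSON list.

FIRST sets, iterate to fixpoint:
round 1:
  A via A→a: +{a}
  B via B→A: +{a}
  B via B→b a: +{b}
  S via S→B B: +{a,b}
  FIRST[S]={a,b}  FIRST[A]={a}  FIRST[B]={a,b}
round 2: (no change)
  FIRST[S]={a,b}  FIRST[A]={a}  FIRST[B]={a,b}

Compute FOLLOW by fixpoint:
initialize: $ ∈ FOLLOW(S)
pass 1:
  S→B B: FOLLOW(B) ⊇ FIRST(B) = {a,b}; new: +{a,b}
  S→B B: FOLLOW(B) ⊇ FOLLOW(S) ⊇ {$}; new: +{$}
  FOLLOW[S]={$}  FOLLOW[A]={}  FOLLOW[B]={$,a,b}
pass 2:
  B→A: FOLLOW(A) ⊇ FOLLOW(B) ⊇ {$,a,b}; new: +{$,a,b}
  B→a S: FOLLOW(S) ⊇ FOLLOW(B) ⊇ {$,a,b}; new: +{a,b}
  FOLLOW[S]={$,a,b}  FOLLOW[A]={$,a,b}  FOLLOW[B]={$,a,b}
pass 3: (no change)
  FOLLOW[S]={$,a,b}  FOLLOW[A]={$,a,b}  FOLLOW[B]={$,a,b}

FOLLOW(B) = ["$", "a", "b"]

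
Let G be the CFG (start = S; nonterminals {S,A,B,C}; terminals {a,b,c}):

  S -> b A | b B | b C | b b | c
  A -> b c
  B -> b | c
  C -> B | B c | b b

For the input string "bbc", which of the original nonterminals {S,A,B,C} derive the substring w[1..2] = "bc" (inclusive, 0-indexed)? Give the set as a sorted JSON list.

CNF form of G:
  S -> T0 A | T0 B | T0 C | T0 T0 | c
  A -> T0 T1
  B -> b | c
  C -> B T1 | T0 T0 | b | c
  T0 -> b
  T1 -> c

Fill CYK table bottom-up — only the sub-triangle for w[1..2]:
  [1..1]={B,C,T0}  "b"  orig:{B,C}
  [2..2]={B,C,S,T1}  "c"  orig:{B,C,S}
  [1..2]={A,C,S}  "bc"

Original NTs in T[1,2] deriving "bc": ["A", "C", "S"]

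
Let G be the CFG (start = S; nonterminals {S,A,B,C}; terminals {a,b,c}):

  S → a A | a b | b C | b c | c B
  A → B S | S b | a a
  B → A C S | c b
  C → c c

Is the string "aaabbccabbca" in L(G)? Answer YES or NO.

CNF form of G:
  S -> T0 C | T0 T2 | T1 A | T1 T0 | T2 B
  A -> B S | S T0 | T1 T1
  B -> A X3 | T2 T0
  C -> T2 T2
  T0 -> b
  T1 -> a
  T2 -> c
  X3 -> C S

CYK fill:
  cell(0,0) a: {T1}  orig:{}
  cell(1,1) a: {T1}  orig:{}
  cell(2,2) a: {T1}  orig:{}
  cell(3,3) b: {T0}  orig:{}
  cell(4,4) b: {T0}  orig:{}
  cell(5,5) c: {T2}  orig:{}
  cell(6,6) c: {T2}  orig:{}
  cell(7,7) a: {T1}  orig:{}
  cell(8,8) b: {T0}  orig:{}
  cell(9,9) b: {T0}  orig:{}
  cell(10,10) c: {T2}  orig:{}
  cell(11,11) a: {T1}  orig:{}
  cell(0,1) aa: {A}
  cell(1,2) aa: {A}
  cell(2,3) ab: {S}
  cell(3,4) bb: ∅
  cell(4,5) bc: {S}
  cell(5,6) cc: {C}
  cell(6,7) ca: ∅
  cell(7,8) ab: {S}
  cell(8,9) bb: ∅
  cell(9,10) bc: {S}
  cell(10,11) ca: ∅
  cell(0,2) aaa: {S}
  cell(1,3) aab: ∅
  cell(2,4) abb: {A}
  cell(3,5) bbc: ∅
  cell(4,6) bcc: {S}
  cell(5,7) cca: ∅
  cell(6,8) cab: ∅
  cell(7,9) abb: {A}
  cell(8,10) bbc: ∅
  cell(9,11) bca: ∅
  cell(0,3) aaab: {A}
  cell(1,4) aabb: {S}
  cell(2,5) abbc: ∅
  cell(3,6) bbcc: ∅
  cell(4,7) bcca: ∅
  cell(5,8) ccab: {X3}  orig:{}
  cell(6,9) cabb: ∅
  cell(7,10) abbc: ∅
  cell(8,11) bbca: ∅
  cell(0,4) aaabb: ∅
  cell(1,5) aabbc: ∅
  cell(2,6) abbcc: ∅
  cell(3,7) bbcca: ∅
  cell(4,8) bccab: ∅
  cell(5,9) ccabb: ∅
  cell(6,10) cabbc: ∅
  cell(7,11) abbca: ∅
  cell(0,5) aaabbc: ∅
  cell(1,6) aabbcc: ∅
  cell(2,7) abbcca: ∅
  cell(3,8) bbccab: ∅
  cell(4,9) bccabb: ∅
  cell(5,10) ccabbc: ∅
  cell(6,11) cabbca: ∅
  cell(0,6) aaabbcc: ∅
  cell(1,7) aabbcca: ∅
  cell(2,8) abbccab: {B}
  cell(3,9) bbccabb: ∅
  cell(4,10) bccabbc: ∅
  cell(5,11) ccabbca: ∅
  cell(0,7) aaabbcca: ∅
  cell(1,8) aabbccab: ∅
  cell(2,9) abbccabb: ∅
  cell(3,10) bbccabbc: ∅
  cell(4,11) bccabbca: ∅
  cell(0,8) aaabbccab: ∅
  cell(1,9) aabbccabb: ∅
  cell(2,10) abbccabbc: {A}
  cell(3,11) bbccabbca: ∅
  cell(0,9) aaabbccabb: ∅
  cell(1,10) aabbccabbc: {S}
  cell(2,11) abbccabbca: ∅
  cell(0,10) aaabbccabbc: ∅
  cell(1,11) aabbccabbca: ∅
  cell(0,11) aaabbccabbca: ∅

S ∉ T[0,11] ⇒ NO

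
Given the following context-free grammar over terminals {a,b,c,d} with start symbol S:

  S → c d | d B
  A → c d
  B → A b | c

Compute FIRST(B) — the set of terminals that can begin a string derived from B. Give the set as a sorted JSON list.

Compute FIRST by fixpoint:
[1]
  A via A→c d: +{c}
  B via B→A b: +{c}
  S via S→c d: +{c}
  S via S→d B: +{d}
  S: {c,d}  A: {c}  B: {c}
[2] done
  S: {c,d}  A: {c}  B: {c}

FIRST(B) = ["c"]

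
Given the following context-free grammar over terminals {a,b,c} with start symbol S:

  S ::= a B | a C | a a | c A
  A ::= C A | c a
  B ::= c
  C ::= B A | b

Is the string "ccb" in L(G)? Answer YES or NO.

Convert to CNF:
  S -> T0 A | T1 B | T1 C | T1 T1
  A -> C A | T0 T1
  B -> c
  C -> B A | b
  T0 -> c
  T1 -> a

CYK fill:
  T[0,0] 'c' = {B,T0}  orig:{B}
  T[1,1] 'c' = {B,T0}  orig:{B}
  T[2,2] 'b' = {C}
  T[0,1] 'cc' = ∅
  T[1,2] 'cb' = ∅
  T[0,2] 'ccb' = ∅

S ∉ T[0,2] ⇒ NO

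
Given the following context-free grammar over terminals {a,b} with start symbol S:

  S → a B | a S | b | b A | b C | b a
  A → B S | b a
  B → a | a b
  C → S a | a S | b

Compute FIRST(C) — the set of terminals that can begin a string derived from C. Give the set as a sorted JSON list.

FIRST iteration:
round 1:
  A via A→b a: +{b}
  B via B→a: +{a}
  C via C→a S: +{a}
  C via C→b: +{b}
  S via S→a B: +{a}
  S via S→b: +{b}
  S: {a,b}  A: {b}  B: {a}  C: {a,b}
round 2:
  A via A→B S: +{a}
  S: {a,b}  A: {a,b}  B: {a}  C: {a,b}
round 3: — fixpoint
  S: {a,b}  A: {a,b}  B: {a}  C: {a,b}

FIRST(C) = ["a", "b"]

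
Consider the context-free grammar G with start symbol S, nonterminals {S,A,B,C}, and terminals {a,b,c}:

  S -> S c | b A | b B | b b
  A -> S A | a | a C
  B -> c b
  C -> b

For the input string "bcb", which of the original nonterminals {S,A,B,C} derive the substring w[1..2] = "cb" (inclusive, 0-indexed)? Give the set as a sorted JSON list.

CNF form of G:
  S -> S T1 | T2 A | T2 B | T2 T2
  A -> S A | T0 C | a
  B -> T1 T2
  C -> b
  T0 -> a
  T1 -> c
  T2 -> b

Fill CYK table bottom-up, restricted to cells inside w[1..2]:
  cell(1,1) c: {T1}  orig:{}
  cell(2,2) b: {C,T2}  orig:{C}
  cell(1,2) cb: {B}

Original NTs in T[1,2] deriving "cb": ["B"]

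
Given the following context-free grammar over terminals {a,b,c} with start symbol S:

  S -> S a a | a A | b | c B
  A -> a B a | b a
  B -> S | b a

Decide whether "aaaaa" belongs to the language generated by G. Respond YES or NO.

CNF form of G:
  S -> S X5 | T0 A | T2 B | b
  A -> T0 X3 | T1 T0
  B -> S X4 | T0 A | T1 T0 | T2 B | b
  T0 -> a
  T1 -> b
  T2 -> c
  X3 -> B T0
  X4 -> T0 T0
  X5 -> T0 T0

CYK fill:
  T[0,0] 'a' = {T0}  orig:{}
  T[1,1] 'a' = {T0}  orig:{}
  T[2,2] 'a' = {T0}  orig:{}
  T[3,3] 'a' = {T0}  orig:{}
  T[4,4] 'a' = {T0}  orig:{}
  T[0,1] 'aa' = {X4,X5}  orig:{}
  T[1,2] 'aa' = {X4,X5}  orig:{}
  T[2,3] 'aa' = {X4,X5}  orig:{}
  T[3,4] 'aa' = {X4,X5}  orig:{}
  T[0,2] 'aaa' = ∅
  T[1,3] 'aaa' = ∅
  T[2,4] 'aaa' = ∅
  T[0,3] 'aaaa' = ∅
  T[1,4] 'aaaa' = ∅
  T[0,4] 'aaaaa' = ∅

S ∉ T[0,4] ⇒ NO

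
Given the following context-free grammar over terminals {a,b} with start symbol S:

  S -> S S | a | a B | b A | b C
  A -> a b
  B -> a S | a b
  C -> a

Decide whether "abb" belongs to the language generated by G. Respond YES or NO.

CNF form of G:
  S -> S S | T0 B | T1 A | T1 C | a
  A -> T0 T1
  B -> T0 S | T0 T1
  C -> a
  T0 -> a
  T1 -> b

Fill CYK table bottom-up:
  cell(0,0) a: {C,S,T0}  orig:{C,S}
  cell(1,1) b: {T1}  orig:{}
  cell(2,2) b: {T1}  orig:{}
  cell(0,1) ab: {A,B}
  cell(1,2) bb: ∅
  cell(0,2) abb: ∅

S ∉ T[0,2] ⇒ NO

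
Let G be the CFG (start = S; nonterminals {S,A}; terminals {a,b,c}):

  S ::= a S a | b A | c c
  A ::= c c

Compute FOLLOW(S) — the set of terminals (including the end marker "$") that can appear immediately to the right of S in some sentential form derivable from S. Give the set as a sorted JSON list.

Compute FIRST by fixpoint:
pass 1:
  A via A→c c: +{c}
  S via S→a S a: +{a}
  S via S→b A: +{b}
  S via S→c c: +{c}
  FIRST[S]={a,b,c}  FIRST[A]={c}
pass 2: — fixpoint
  FIRST[S]={a,b,c}  FIRST[A]={c}

FOLLOW iteration:
initialize: $ ∈ FOLLOW(S)
iter 1:
  S→a S a: FOLLOW(S) ⊇ FIRST(a) = {a}; new: +{a}
  S→b A: FOLLOW(A) ⊇ FOLLOW(S) ⊇ {$,a}; new: +{$,a}
  FOLLOW[S]={$,a}  FOLLOW[A]={$,a}
iter 2: (stable)
  FOLLOW[S]={$,a}  FOLLOW[A]={$,a}

FOLLOW(S) = ["$", "a"]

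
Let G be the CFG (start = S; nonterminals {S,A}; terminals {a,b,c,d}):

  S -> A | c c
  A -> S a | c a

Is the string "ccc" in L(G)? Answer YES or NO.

CNF form of G:
  S -> S T0 | T1 T0 | T1 T1
  A -> S T0 | T1 T0
  T0 -> a
  T1 -> c

CYK fill:
  cell(0,0) c: {T1}  orig:{}
  cell(1,1) c: {T1}  orig:{}
  cell(2,2) c: {T1}  orig:{}
  cell(0,1) cc: {S}
  cell(1,2) cc: {S}
  cell(0,2) ccc: ∅

S ∉ T[0,2] ⇒ NO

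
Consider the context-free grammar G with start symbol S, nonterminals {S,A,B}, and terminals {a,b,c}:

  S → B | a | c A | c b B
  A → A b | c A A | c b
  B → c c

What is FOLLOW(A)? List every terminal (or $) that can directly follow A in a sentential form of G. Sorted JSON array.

FIRST sets, iterate to fixpoint:
round 1:
  A via A→c A A: +{c}
  B via B→c c: +{c}
  S via S→B: +{c}
  S via S→a: +{a}
  FIRST[S]={a,c}  FIRST[A]={c}  FIRST[B]={c}
round 2: — fixpoint
  FIRST[S]={a,c}  FIRST[A]={c}  FIRST[B]={c}

FOLLOW iteration:
initialize: $ ∈ FOLLOW(S)
round 1:
  A→A b: FOLLOW(A) ⊇ FIRST(b) = {b}; new: +{b}
  A→c A A: FOLLOW(A) ⊇ FIRST(A) = {c}; new: +{c}
  S→B: FOLLOW(B) ⊇ FOLLOW(S) ⊇ {$}; new: +{$}
  S→c A: FOLLOW(A) ⊇ FOLLOW(S) ⊇ {$}; new: +{$}
  FOLLOW[S]={$}  FOLLOW[A]={$,b,c}  FOLLOW[B]={$}
round 2: — fixpoint
  FOLLOW[S]={$}  FOLLOW[A]={$,b,c}  FOLLOW[B]={$}

FOLLOW(A) = ["$", "b", "c"]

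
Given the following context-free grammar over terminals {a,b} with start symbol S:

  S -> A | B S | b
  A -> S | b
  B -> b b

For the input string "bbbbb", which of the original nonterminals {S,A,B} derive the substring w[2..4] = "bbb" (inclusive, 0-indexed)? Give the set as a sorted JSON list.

Convert to CNF:
  S -> B S | b
  A -> B S | b
  B -> T0 T0
  T0 -> b

Fill CYK table bottom-up — only the sub-triangle for w[2..4]:
  T[2,2] 'b' = {A,S,T0}  orig:{A,S}
  T[3,3] 'b' = {A,S,T0}  orig:{A,S}
  T[4,4] 'b' = {A,S,T0}  orig:{A,S}
  T[2,3] 'bb' = {B}
  T[3,4] 'bb' = {B}
  T[2,4] 'bbb' = {A,S}

Original NTs in T[2,4] deriving "bbb": ["A", "S"]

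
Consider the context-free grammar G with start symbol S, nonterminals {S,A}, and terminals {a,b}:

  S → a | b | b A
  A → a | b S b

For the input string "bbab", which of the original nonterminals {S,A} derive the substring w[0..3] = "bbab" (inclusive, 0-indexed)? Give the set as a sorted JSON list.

Convert to CNF:
  S -> T0 A | a | b
  A -> T0 X1 | a
  T0 -> b
  X1 -> S T0

CYK fill (cells [i..j] with 0 ≤ i ≤ j ≤ 3 only):
  [0..0]={S,T0}  "b"  orig:{S}
  [1..1]={S,T0}  "b"  orig:{S}
  [2..2]={A,S}  "a"
  [3..3]={S,T0}  "b"  orig:{S}
  [0..1]={X1}  "bb"  orig:{}
  [1..2]={S}  "ba"
  [2..3]={X1}  "ab"  orig:{}
  [0..2]=∅  "bba"
  [1..3]={A,X1}  "bab"  orig:{A}
  [0..3]={A,S}  "bbab"

Original NTs in T[0,3] deriving "bbab": ["A", "S"]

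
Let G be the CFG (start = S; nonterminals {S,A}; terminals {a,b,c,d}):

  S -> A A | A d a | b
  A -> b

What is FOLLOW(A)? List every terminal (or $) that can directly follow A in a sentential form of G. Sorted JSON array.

Compute FIRST by fixpoint:
iter 1:
  A via A→b: +{b}
  S via S→A A: +{b}
  FIRST(S)={b}  FIRST(A)={b}
iter 2: done
  FIRST(S)={b}  FIRST(A)={b}

FOLLOW sets:
initialize: $ ∈ FOLLOW(S)
iter 1:
  S→A A: FOLLOW(A) ⊇ FIRST(A) = {b}; new: +{b}
  S→A A: FOLLOW(A) ⊇ FOLLOW(S) ⊇ {$}; new: +{$}
  S→A d a: FOLLOW(A) ⊇ FIRST(d) = {d}; new: +{d}
  FOLLOW(S)={$}  FOLLOW(A)={$,b,d}
iter 2: — fixpoint
  FOLLOW(S)={$}  FOLLOW(A)={$,b,d}

FOLLOW(A) = ["$", "b", "d"]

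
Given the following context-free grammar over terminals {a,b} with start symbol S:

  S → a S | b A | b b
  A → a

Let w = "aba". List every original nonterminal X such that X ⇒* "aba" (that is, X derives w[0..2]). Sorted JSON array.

CNF form of G:
  S -> T0 S | T1 A | T1 T1
  A -> a
  T0 -> a
  T1 -> b

Fill CYK table bottom-up — only the sub-triangle for w[0..2]:
  T[0,0] 'a' = {A,T0}  orig:{A}
  T[1,1] 'b' = {T1}  orig:{}
  T[2,2] 'a' = {A,T0}  orig:{A}
  T[0,1] 'ab' = ∅
  T[1,2] 'ba' = {S}
  T[0,2] 'aba' = {S}

Original NTs in T[0,2] deriving "aba": ["S"]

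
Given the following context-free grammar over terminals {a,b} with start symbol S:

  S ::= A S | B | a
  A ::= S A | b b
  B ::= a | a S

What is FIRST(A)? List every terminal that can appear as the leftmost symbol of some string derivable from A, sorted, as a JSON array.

FIRST iteration:
round 1:
  A via A→b b: +{b}
  B via B→a: +{a}
  S via S→A S: +{b}
  S via S→B: +{a}
  FIRST(S)={a,b}  FIRST(A)={b}  FIRST(B)={a}
round 2:
  A via A→S A: +{a}
  FIRST(S)={a,b}  FIRST(A)={a,b}  FIRST(B)={a}
round 3: (stable)
  FIRST(S)={a,b}  FIRST(A)={a,b}  FIRST(B)={a}

FIRST(A) = ["a", "b"]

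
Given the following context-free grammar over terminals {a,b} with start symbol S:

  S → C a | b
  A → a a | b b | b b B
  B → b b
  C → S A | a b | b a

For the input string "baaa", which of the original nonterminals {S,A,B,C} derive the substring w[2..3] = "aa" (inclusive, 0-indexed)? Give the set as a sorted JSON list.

CNF form of G:
  S -> C T0 | b
  A -> T0 T0 | T1 T1 | T1 X2
  B -> T1 T1
  C -> S A | T0 T1 | T1 T0
  T0 -> a
  T1 -> b
  X2 -> T1 B

CYK fill — only the sub-triangle for w[2..3]:
  cell(2,2) a: {T0}  orig:{}
  cell(3,3) a: {T0}  orig:{}
  cell(2,3) aa: {A}

Original NTs in T[2,3] deriving "aa": ["A"]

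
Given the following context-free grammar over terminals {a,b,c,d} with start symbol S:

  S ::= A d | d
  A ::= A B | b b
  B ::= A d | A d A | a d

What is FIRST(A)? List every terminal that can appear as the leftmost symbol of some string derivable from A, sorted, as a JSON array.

FIRST sets, iterate to fixpoint:
pass 1:
  A via A→b b: +{b}
  B via B→A d: +{b}
  B via B→a d: +{a}
  S via S→A d: +{b}
  S via S→d: +{d}
  FIRST(S)={b,d}  FIRST(A)={b}  FIRST(B)={a,b}
pass 2: (stable)
  FIRST(S)={b,d}  FIRST(A)={b}  FIRST(B)={a,b}

FIRST(A) = ["b"]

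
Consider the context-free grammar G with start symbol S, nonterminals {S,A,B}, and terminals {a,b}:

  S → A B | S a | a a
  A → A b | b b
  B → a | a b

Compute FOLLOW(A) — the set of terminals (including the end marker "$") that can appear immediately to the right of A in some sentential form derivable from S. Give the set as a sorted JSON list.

FIRST iteration:
pass 1:
  A via A→b b: +{b}
  B via B→a: +{a}
  S via S→A B: +{b}
  S via S→a a: +{a}
  FIRST[S]={a,b}  FIRST[A]={b}  FIRST[B]={a}
pass 2: (no change)
  FIRST[S]={a,b}  FIRST[A]={b}  FIRST[B]={a}

Compute FOLLOW by fixpoint:
FOLLOW(S) := {$}
[1]
  A→A b: FOLLOW(A) ⊇ FIRST(b) = {b}; new: +{b}
  S→A B: FOLLOW(A) ⊇ FIRST(B) = {a}; new: +{a}
  S→A B: FOLLOW(B) ⊇ FOLLOW(S) ⊇ {$}; new: +{$}
  S→S a: FOLLOW(S) ⊇ FIRST(a) = {a}; new: +{a}
  FOLLOW[S]={$,a}  FOLLOW[A]={a,b}  FOLLOW[B]={$}
[2]
  S→A B: FOLLOW(B) ⊇ FOLLOW(S) ⊇ {$,a}; new: +{a}
  FOLLOW[S]={$,a}  FOLLOW[A]={a,b}  FOLLOW[B]={$,a}
[3] — fixpoint
  FOLLOW[S]={$,a}  FOLLOW[A]={a,b}  FOLLOW[B]={$,a}

FOLLOW(A) = ["a", "b"]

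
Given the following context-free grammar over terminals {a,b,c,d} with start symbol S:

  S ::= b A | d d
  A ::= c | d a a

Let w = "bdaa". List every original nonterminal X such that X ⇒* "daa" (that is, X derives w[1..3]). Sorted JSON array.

CNF form of G:
  S -> T0 T0 | T2 A
  A -> T0 X3 | c
  T0 -> d
  T1 -> a
  T2 -> b
  X3 -> T1 T1

CYK fill, restricted to cells inside w[1..3]:
  [1..1]={T0}  "d"  orig:{}
  [2..2]={T1}  "a"  orig:{}
  [3..3]={T1}  "a"  orig:{}
  [1..2]=∅  "da"
  [2..3]={X3}  "aa"  orig:{}
  [1..3]={A}  "daa"

Original NTs in T[1,3] deriving "daa": ["A"]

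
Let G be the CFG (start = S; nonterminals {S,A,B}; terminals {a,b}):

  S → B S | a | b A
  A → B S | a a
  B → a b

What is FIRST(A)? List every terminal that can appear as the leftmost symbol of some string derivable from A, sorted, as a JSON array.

Compute FIRST by fixpoint:
iter 1:
  A via A→a a: +{a}
  B via B→a b: +{a}
  S via S→B S: +{a}
  S via S→b A: +{b}
  FIRST[S]={a,b}  FIRST[A]={a}  FIRST[B]={a}
iter 2: (stable)
  FIRST[S]={a,b}  FIRST[A]={a}  FIRST[B]={a}

FIRST(A) = ["a"]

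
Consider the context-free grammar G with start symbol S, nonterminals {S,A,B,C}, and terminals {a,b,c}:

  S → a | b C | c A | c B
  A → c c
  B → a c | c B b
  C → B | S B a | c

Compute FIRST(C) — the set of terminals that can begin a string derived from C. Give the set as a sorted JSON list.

FIRST iteration:
round 1:
  A via A→c c: +{c}
  B via B→a c: +{a}
  B via B→c B b: +{c}
  C via C→B: +{a,c}
  S via S→a: +{a}
  S via S→b C: +{b}
  S via S→c A: +{c}
  S: {a,b,c}  A: {c}  B: {a,c}  C: {a,c}
round 2:
  C via C→S B a: +{b}
  S: {a,b,c}  A: {c}  B: {a,c}  C: {a,b,c}
round 3: (stable)
  S: {a,b,c}  A: {c}  B: {a,c}  C: {a,b,c}

FIRST(C) = ["a", "b", "c"]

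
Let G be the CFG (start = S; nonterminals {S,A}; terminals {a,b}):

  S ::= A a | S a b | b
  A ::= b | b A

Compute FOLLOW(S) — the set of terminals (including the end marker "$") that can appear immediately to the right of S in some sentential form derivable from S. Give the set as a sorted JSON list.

Compute FIRST by fixpoint:
iter 1:
  A via A→b: +{b}
  S via S→A a: +{b}
  S: {b}  A: {b}
iter 2: done
  S: {b}  A: {b}

FOLLOW iteration:
FOLLOW(S) := {$}
round 1:
  S→A a: FOLLOW(A) ⊇ FIRST(a) = {a}; new: +{a}
  S→S a b: FOLLOW(S) ⊇ FIRST(a) = {a}; new: +{a}
  FOLLOW[S]={$,a}  FOLLOW[A]={a}
round 2: — fixpoint
  FOLLOW[S]={$,a}  FOLLOW[A]={a}

FOLLOW(S) = ["$", "a"]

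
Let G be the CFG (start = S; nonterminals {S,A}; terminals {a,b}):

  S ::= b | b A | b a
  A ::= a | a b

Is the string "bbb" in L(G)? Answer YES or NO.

Convert to CNF:
  S -> T1 A | T1 T0 | b
  A -> T0 T1 | a
  T0 -> a
  T1 -> b

Fill CYK table bottom-up:
  cell(0,0) b: {S,T1}  orig:{S}
  cell(1,1) b: {S,T1}  orig:{S}
  cell(2,2) b: {S,T1}  orig:{S}
  cell(0,1) bb: ∅
  cell(1,2) bb: ∅
  cell(0,2) bbb: ∅

S ∉ T[0,2] ⇒ NO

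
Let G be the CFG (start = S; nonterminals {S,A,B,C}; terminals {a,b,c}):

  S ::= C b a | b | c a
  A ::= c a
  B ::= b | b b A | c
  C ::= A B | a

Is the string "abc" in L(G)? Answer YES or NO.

CNF form of G:
  S -> C X4 | T0 T1 | b
  A -> T0 T1
  B -> T2 X3 | b | c
  C -> A B | a
  T0 -> c
  T1 -> a
  T2 -> b
  X3 -> T2 A
  X4 -> T2 T1

Fill CYK table bottom-up:
  cell(0,0) a: {C,T1}  orig:{C}
  cell(1,1) b: {B,S,T2}  orig:{B,S}
  cell(2,2) c: {B,T0}  orig:{B}
  cell(0,1) ab: ∅
  cell(1,2) bc: ∅
  cell(0,2) abc: ∅

S ∉ T[0,2] ⇒ NO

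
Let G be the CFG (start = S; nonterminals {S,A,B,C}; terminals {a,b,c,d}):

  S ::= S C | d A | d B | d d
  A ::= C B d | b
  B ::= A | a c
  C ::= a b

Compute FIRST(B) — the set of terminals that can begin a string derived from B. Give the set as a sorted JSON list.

Compute FIRST by fixpoint:
pass 1:
  A via A→b: +{b}
  B via B→A: +{b}
  B via B→a c: +{a}
  C via C→a b: +{a}
  S via S→d A: +{d}
  FIRST(S)={d}  FIRST(A)={b}  FIRST(B)={a,b}  FIRST(C)={a}
pass 2:
  A via A→C B d: +{a}
  FIRST(S)={d}  FIRST(A)={a,b}  FIRST(B)={a,b}  FIRST(C)={a}
pass 3: done
  FIRST(S)={d}  FIRST(A)={a,b}  FIRST(B)={a,b}  FIRST(C)={a}

FIRST(B) = ["a", "b"]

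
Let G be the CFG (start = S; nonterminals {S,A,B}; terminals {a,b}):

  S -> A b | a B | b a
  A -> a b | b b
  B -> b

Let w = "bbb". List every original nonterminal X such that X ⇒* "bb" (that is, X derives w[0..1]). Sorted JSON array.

Convert to CNF:
  S -> A T1 | T0 B | T1 T0
  A -> T0 T1 | T1 T1
  B -> b
  T0 -> a
  T1 -> b

Fill CYK table bottom-up, restricted to cells inside w[0..1]:
  cell(0,0) b: {B,T1}  orig:{B}
  cell(1,1) b: {B,T1}  orig:{B}
  cell(0,1) bb: {A}

Original NTs in T[0,1] deriving "bb": ["A"]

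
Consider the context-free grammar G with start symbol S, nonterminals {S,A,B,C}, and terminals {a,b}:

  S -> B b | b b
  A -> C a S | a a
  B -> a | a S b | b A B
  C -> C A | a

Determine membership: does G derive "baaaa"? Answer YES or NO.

Convert to CNF:
  S -> B T1 | T1 T1
  A -> C X2 | T0 T0
  B -> T0 X3 | T1 X4 | a
  C -> C A | a
  T0 -> a
  T1 -> b
  X2 -> T0 S
  X3 -> S T1
  X4 -> A B

CYK table (by increasing span):
  cell(0,0) b: {T1}  orig:{}
  cell(1,1) a: {B,C,T0}  orig:{B,C}
  cell(2,2) a: {B,C,T0}  orig:{B,C}
  cell(3,3) a: {B,C,T0}  orig:{B,C}
  cell(4,4) a: {B,C,T0}  orig:{B,C}
  cell(0,1) ba: ∅
  cell(1,2) aa: {A}
  cell(2,3) aa: {A}
  cell(3,4) aa: {A}
  cell(0,2) baa: ∅
  cell(1,3) aaa: {C,X4}  orig:{C}
  cell(2,4) aaa: {C,X4}  orig:{C}
  cell(0,3) baaa: {B}
  cell(1,4) aaaa: ∅
  cell(0,4) baaaa: ∅

S ∉ T[0,4] ⇒ NO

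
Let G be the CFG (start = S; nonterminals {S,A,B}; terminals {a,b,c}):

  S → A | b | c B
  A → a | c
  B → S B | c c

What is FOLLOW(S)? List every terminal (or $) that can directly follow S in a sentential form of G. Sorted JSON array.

FIRST iteration:
round 1:
  A via A→a: +{a}
  A via A→c: +{c}
  B via B→c c: +{c}
  S via S→A: +{a,c}
  S via S→b: +{b}
  FIRST[S]={a,b,c}  FIRST[A]={a,c}  FIRST[B]={c}
round 2:
  B via B→S B: +{a,b}
  FIRST[S]={a,b,c}  FIRST[A]={a,c}  FIRST[B]={a,b,c}
round 3: (no change)
  FIRST[S]={a,b,c}  FIRST[A]={a,c}  FIRST[B]={a,b,c}

FOLLOW sets:
FOLLOW(S) := {$}
round 1:
  B→S B: FOLLOW(S) ⊇ FIRST(B) = {a,b,c}; new: +{a,b,c}
  S→A: FOLLOW(A) ⊇ FOLLOW(S) ⊇ {$,a,b,c}; new: +{$,a,b,c}
  S→c B: FOLLOW(B) ⊇ FOLLOW(S) ⊇ {$,a,b,c}; new: +{$,a,b,c}
  FOLLOW(S)={$,a,b,c}  FOLLOW(A)={$,a,b,c}  FOLLOW(B)={$,a,b,c}
round 2: (stable)
  FOLLOW(S)={$,a,b,c}  FOLLOW(A)={$,a,b,c}  FOLLOW(B)={$,a,b,c}

FOLLOW(S) = ["$", "a", "b", "c"]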